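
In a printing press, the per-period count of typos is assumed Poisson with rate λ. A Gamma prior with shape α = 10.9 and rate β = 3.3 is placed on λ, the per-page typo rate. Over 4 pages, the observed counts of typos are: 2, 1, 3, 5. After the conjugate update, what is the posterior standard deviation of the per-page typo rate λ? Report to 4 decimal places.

0.6411

With a Gamma(shape α, rate β) prior, the Poisson likelihood is conjugate: the posterior is Gamma(α + ΣXᵢ, β + n).
Sum of counts S = 11 over n = 4 pages.
Posterior: Gamma(α+S, β+n) = Gamma(10.9+11, 3.3+4) = Gamma(21.9, 7.3).
SD = √α/β = √21.9/7.3 = 0.6411.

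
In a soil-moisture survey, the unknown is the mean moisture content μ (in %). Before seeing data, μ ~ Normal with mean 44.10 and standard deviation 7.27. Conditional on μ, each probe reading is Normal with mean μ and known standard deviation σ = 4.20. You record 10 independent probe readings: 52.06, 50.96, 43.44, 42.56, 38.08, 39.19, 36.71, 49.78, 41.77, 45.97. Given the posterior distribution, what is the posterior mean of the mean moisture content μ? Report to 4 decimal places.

For Normal data with known variance σ², a Normal(μ₀, σ₀²) prior on μ is conjugate. Posterior precision = 1/σ₀² + n/σ²; posterior mean is the precision-weighted average of μ₀ and x̄.
Σxᵢ = 52.06 + 50.96 + 43.44 + 42.56 + 38.08 + 39.19 + 36.71 + 49.78 + 41.77 + 45.97 = 440.52, so n·x̄ = 440.52.
σ₀² = 7.27² = 52.8529, σ² = 4.20² = 17.64; σ² + n·σ₀² = 17.64 + 10·52.8529 = 546.169.
Posterior mean = (μ₀/σ₀² + n·x̄/σ²)/(1/σ₀² + n/σ²) = (σ²·μ₀ + σ₀²·n·x̄)/(σ² + n·σ₀²) = (17.64·44.10 + 52.8529·440.52)/546.169 = 24060.683508/546.169 = 44.0536.

44.0536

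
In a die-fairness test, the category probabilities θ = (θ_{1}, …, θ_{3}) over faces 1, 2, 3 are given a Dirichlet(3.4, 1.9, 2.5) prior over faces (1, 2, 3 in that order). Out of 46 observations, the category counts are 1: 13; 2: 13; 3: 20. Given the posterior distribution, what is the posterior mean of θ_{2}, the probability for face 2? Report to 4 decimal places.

0.2770

The Dirichlet prior is conjugate to the Multinomial likelihood: each posterior αⱼ = prior αⱼ + observed count nⱼ.
Posterior concentration: (16.4, 14.9, 22.5), total = 53.8.
E[θ_{2}|data] = α_{2}/Σα = 14.9/53.8 = 0.2770.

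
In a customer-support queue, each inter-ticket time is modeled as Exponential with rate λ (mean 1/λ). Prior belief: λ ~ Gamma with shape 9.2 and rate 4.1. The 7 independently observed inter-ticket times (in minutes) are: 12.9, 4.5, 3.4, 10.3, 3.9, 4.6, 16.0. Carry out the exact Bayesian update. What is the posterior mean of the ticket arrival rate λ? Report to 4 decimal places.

With a Gamma(shape α, rate β) prior on the exponential rate λ, the posterior after n observations with total T = Σxᵢ is Gamma(α+n, β+T).
Sum of observations T = 55.6 minutes; n = 7.
Posterior: Gamma(9.2+7, 4.1+55.6) = Gamma(16.2, 59.7).
Posterior mean of λ = α/β = 16.2/59.7 = 0.2714.

0.2714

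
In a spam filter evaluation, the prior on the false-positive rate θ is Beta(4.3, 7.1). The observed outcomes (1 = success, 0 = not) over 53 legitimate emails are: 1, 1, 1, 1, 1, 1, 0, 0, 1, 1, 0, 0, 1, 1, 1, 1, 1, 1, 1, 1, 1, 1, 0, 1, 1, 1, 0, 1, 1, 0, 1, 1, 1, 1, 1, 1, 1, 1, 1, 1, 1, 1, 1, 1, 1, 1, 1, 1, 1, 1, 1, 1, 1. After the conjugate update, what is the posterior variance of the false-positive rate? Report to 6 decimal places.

The Beta prior is conjugate to a Binomial/Bernoulli likelihood; the update adds successes to α and failures to β.
Posterior: Beta(α+k, β+n−k) = Beta(4.3+46, 7.1+7) = Beta(50.3, 14.1).
Var = αβ/((α+β)²(α+β+1)) = 50.3·14.1/(64.4²·65.4) = 0.002615.

0.002615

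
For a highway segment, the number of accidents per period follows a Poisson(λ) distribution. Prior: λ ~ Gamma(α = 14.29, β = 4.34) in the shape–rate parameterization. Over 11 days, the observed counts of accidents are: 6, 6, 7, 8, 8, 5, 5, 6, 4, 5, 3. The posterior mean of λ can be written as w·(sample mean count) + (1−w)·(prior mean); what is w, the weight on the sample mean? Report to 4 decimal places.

0.7171

With a Gamma(shape α, rate β) prior, the Poisson likelihood is conjugate: the posterior is Gamma(α + ΣXᵢ, β + n).
Posterior mean = (α₀+S)/(β₀+n) = [n/(β₀+n)]·(S/n) + [β₀/(β₀+n)]·(α₀/β₀), so only n and β₀ enter the weight.
Weight on data w = n/(β₀+n) = 11/(4.34+11) = 11/15.34 = 0.7171.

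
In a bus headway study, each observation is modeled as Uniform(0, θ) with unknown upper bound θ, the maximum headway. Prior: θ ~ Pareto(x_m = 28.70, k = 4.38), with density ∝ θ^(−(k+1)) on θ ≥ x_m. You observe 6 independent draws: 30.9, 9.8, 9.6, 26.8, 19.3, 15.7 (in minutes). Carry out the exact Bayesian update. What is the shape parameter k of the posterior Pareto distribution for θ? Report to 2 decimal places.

A Pareto(scale x_m, shape k) prior on the upper bound θ of Uniform(0, θ) is conjugate: posterior is Pareto(max(x_m, max xᵢ), k + n).
Sample maximum = 30.9; prior scale x_m = 28.70 → posterior scale = max = 30.90.
Posterior shape = 4.38 + 6 = 10.38.
Posterior shape k = 10.38.

10.38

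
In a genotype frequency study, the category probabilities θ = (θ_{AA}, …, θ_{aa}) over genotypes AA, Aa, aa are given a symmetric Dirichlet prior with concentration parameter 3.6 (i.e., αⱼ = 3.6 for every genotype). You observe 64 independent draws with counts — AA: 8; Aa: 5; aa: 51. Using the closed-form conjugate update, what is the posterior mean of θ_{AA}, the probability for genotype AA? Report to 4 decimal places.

0.1551

The Dirichlet prior is conjugate to the Multinomial likelihood: each posterior αⱼ = prior αⱼ + observed count nⱼ.
Posterior concentration: (11.6, 8.6, 54.6), total = 74.8.
E[θ_{AA}|data] = α_{AA}/Σα = 11.6/74.8 = 0.1551.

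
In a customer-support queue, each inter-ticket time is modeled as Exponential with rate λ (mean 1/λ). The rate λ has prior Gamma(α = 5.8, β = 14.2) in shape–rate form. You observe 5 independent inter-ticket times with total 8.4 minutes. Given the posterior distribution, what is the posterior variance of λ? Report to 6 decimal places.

0.021145

With a Gamma(shape α, rate β) prior on the exponential rate λ, the posterior after n observations with total T = Σxᵢ is Gamma(α+n, β+T).
Posterior: Gamma(5.8+5, 14.2+8.4) = Gamma(10.8, 22.6).
Var = α/β² = 0.021145.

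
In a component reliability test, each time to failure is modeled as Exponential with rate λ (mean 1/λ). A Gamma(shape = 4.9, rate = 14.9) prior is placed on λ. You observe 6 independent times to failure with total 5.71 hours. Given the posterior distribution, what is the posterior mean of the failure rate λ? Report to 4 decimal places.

0.5289

With a Gamma(shape α, rate β) prior on the exponential rate λ, the posterior after n observations with total T = Σxᵢ is Gamma(α+n, β+T).
Posterior: Gamma(4.9+6, 14.9+5.71) = Gamma(10.9, 20.61).
Posterior mean of λ = α/β = 10.9/20.61 = 0.5289.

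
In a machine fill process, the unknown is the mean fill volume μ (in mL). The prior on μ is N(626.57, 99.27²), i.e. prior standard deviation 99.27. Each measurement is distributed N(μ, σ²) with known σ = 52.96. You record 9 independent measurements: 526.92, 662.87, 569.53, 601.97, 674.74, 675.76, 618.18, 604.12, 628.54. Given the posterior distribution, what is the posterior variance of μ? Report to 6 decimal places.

For Normal data with known variance σ², a Normal(μ₀, σ₀²) prior on μ is conjugate. Posterior precision = 1/σ₀² + n/σ²; posterior mean is the precision-weighted average of μ₀ and x̄.
σ₀² = 99.27² = 9854.5329, σ² = 52.96² = 2804.7616; σ² + n·σ₀² = 2804.7616 + 9·9854.5329 = 91495.5577.
Posterior precision = 1/σ₀² + n/σ² = 1/9854.5329 + 9/2804.7616 = (σ² + n·σ₀²)/(σ₀²σ²) = 91495.5577/(9854.5329·2804.7616); posterior variance σₙ² = σ₀²σ²/(σ² + n·σ₀²) = 9854.5329·2804.7616/91495.5577 = 302.086966.

302.086966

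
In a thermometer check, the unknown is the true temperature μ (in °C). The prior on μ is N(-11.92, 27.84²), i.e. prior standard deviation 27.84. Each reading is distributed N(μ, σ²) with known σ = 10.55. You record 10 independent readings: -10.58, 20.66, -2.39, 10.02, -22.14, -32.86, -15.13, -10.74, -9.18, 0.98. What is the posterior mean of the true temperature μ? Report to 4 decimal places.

-7.2037

For Normal data with known variance σ², a Normal(μ₀, σ₀²) prior on μ is conjugate. Posterior precision = 1/σ₀² + n/σ²; posterior mean is the precision-weighted average of μ₀ and x̄.
Σxᵢ = (-10.58) + 20.66 + (-2.39) + 10.02 + (-22.14) + (-32.86) + (-15.13) + (-10.74) + (-9.18) + 0.98 = -71.36, so n·x̄ = -71.36.
σ₀² = 27.84² = 775.0656, σ² = 10.55² = 111.3025; σ² + n·σ₀² = 111.3025 + 10·775.0656 = 7861.9585.
Posterior mean = (μ₀/σ₀² + n·x̄/σ²)/(1/σ₀² + n/σ²) = (σ²·μ₀ + σ₀²·n·x̄)/(σ² + n·σ₀²) = (111.3025·(-11.92) + 775.0656·(-71.36))/7861.9585 = -56635.407016/7861.9585 = -7.2037.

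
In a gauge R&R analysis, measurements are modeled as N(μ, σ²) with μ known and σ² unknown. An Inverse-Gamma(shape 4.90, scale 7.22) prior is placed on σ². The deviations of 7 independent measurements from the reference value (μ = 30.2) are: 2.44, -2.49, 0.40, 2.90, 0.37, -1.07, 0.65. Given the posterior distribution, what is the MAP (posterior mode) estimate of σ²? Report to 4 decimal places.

1.9611

With known mean μ and an Inverse-Gamma(α, β) prior on σ², the Normal likelihood is conjugate: posterior is Inv-Gamma(α + n/2, β + Σ(xᵢ−μ)²/2).
Σ(xᵢ−μ)² = (2.44)² + (-2.49)² + (0.40)² + (2.90)² + (0.37)² + (-1.07)² + (0.65)² = 22.4280.
Posterior: Inv-Gamma(4.90 + 7/2, 7.22 + 22.4280/2) = Inv-Gamma(8.40, 18.43400).
Mode = β/(α+1) = 18.43400/9.40 = 1.9611.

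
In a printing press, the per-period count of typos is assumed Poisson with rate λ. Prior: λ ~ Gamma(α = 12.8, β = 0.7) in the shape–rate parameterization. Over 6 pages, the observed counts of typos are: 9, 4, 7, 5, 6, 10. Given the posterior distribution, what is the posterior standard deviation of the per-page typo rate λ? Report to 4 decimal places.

With a Gamma(shape α, rate β) prior, the Poisson likelihood is conjugate: the posterior is Gamma(α + ΣXᵢ, β + n).
Sum of counts S = 41 over n = 6 pages.
Posterior: Gamma(α+S, β+n) = Gamma(12.8+41, 0.7+6) = Gamma(53.8, 6.7).
SD = √α/β = √53.8/6.7 = 1.0948.

1.0948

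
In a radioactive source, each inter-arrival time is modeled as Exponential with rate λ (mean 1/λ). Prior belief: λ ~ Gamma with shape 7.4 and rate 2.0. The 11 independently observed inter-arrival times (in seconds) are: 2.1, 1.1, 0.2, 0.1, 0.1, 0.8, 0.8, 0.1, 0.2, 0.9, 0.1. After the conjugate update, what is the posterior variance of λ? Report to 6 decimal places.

0.254671

With a Gamma(shape α, rate β) prior on the exponential rate λ, the posterior after n observations with total T = Σxᵢ is Gamma(α+n, β+T).
Sum of observations T = 6.5 seconds; n = 11.
Posterior: Gamma(7.4+11, 2.0+6.5) = Gamma(18.4, 8.5).
Var = α/β² = 0.254671.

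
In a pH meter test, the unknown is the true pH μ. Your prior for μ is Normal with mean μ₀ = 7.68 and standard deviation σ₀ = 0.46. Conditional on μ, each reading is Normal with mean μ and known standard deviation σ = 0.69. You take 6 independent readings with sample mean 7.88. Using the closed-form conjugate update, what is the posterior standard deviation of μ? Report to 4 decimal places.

For Normal data with known variance σ², a Normal(μ₀, σ₀²) prior on μ is conjugate. Posterior precision = 1/σ₀² + n/σ²; posterior mean is the precision-weighted average of μ₀ and x̄.
σ₀² = 0.46² = 0.2116, σ² = 0.69² = 0.4761; σ² + n·σ₀² = 0.4761 + 6·0.2116 = 1.7457.
Posterior precision = 1/σ₀² + n/σ² = 1/0.2116 + 6/0.4761 = (σ² + n·σ₀²)/(σ₀²σ²) = 1.7457/(0.2116·0.4761); posterior variance σₙ² = σ₀²σ²/(σ² + n·σ₀²) = 0.2116·0.4761/1.7457 = 0.057709.
Posterior SD = √σₙ² = √(0.2116·0.4761/1.7457) = 0.2402.

0.2402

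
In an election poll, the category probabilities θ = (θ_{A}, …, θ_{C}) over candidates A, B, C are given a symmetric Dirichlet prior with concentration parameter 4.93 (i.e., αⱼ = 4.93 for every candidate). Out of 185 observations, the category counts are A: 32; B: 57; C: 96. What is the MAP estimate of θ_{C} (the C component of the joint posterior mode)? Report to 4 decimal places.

0.5078

The Dirichlet prior is conjugate to the Multinomial likelihood: each posterior αⱼ = prior αⱼ + observed count nⱼ.
Posterior concentration: (36.93, 61.93, 100.93), total = 199.79.
Joint mode component: (α_{C}−1)/(Σα−K) = 99.93/196.79 = 0.5078.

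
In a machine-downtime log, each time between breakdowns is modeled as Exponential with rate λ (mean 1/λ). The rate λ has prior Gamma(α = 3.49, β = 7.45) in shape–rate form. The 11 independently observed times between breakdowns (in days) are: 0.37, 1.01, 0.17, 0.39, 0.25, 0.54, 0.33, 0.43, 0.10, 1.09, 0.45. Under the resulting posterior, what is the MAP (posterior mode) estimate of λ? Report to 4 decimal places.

With a Gamma(shape α, rate β) prior on the exponential rate λ, the posterior after n observations with total T = Σxᵢ is Gamma(α+n, β+T).
Sum of observations T = 5.13 days; n = 11.
Posterior: Gamma(3.49+11, 7.45+5.13) = Gamma(14.49, 12.58).
Mode = (α−1)/β = 1.0723.

1.0723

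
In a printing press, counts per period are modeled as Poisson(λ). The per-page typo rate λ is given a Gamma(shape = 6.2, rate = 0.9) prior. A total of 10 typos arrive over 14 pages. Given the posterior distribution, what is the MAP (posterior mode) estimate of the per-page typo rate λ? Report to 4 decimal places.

With a Gamma(shape α, rate β) prior, the Poisson likelihood is conjugate: the posterior is Gamma(α + ΣXᵢ, β + n).
Posterior: Gamma(α+S, β+n) = Gamma(6.2+10, 0.9+14) = Gamma(16.2, 14.9).
Mode of Gamma(α,β) for α≥1 is (α−1)/β = 15.2/14.9 = 1.0201.

1.0201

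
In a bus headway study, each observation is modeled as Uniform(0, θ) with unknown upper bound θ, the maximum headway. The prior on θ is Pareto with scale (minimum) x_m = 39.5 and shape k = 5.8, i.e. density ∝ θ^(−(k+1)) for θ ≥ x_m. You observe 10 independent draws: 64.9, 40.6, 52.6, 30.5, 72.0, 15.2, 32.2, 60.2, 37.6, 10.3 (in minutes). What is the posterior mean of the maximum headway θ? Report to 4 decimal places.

76.8649

A Pareto(scale x_m, shape k) prior on the upper bound θ of Uniform(0, θ) is conjugate: posterior is Pareto(max(x_m, max xᵢ), k + n).
Sample maximum = 72.0; prior scale x_m = 39.5 → posterior scale = max = 72.0.
Posterior shape = 5.8 + 10 = 15.8.
E[θ|data] = k·x_m/(k−1) = 15.8·72.0/14.8 = 76.8649.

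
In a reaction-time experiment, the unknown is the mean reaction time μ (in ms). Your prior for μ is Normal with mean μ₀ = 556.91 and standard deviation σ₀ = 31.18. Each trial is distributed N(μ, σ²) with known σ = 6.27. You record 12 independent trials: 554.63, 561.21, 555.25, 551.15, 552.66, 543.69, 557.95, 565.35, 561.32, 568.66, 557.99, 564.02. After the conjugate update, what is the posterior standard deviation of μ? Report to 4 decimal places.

1.8070

For Normal data with known variance σ², a Normal(μ₀, σ₀²) prior on μ is conjugate. Posterior precision = 1/σ₀² + n/σ²; posterior mean is the precision-weighted average of μ₀ and x̄.
σ₀² = 31.18² = 972.1924, σ² = 6.27² = 39.3129; σ² + n·σ₀² = 39.3129 + 12·972.1924 = 11705.6217.
Posterior precision = 1/σ₀² + n/σ² = 1/972.1924 + 12/39.3129 = (σ² + n·σ₀²)/(σ₀²σ²) = 11705.6217/(972.1924·39.3129); posterior variance σₙ² = σ₀²σ²/(σ² + n·σ₀²) = 972.1924·39.3129/11705.6217 = 3.265072.
Posterior SD = √σₙ² = √(972.1924·39.3129/11705.6217) = 1.8070.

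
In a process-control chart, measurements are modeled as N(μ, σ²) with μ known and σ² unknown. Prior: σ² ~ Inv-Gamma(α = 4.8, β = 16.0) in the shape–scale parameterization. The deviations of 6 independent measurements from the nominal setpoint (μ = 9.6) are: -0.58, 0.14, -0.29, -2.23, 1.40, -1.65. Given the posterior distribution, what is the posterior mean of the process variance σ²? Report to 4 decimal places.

With known mean μ and an Inverse-Gamma(α, β) prior on σ², the Normal likelihood is conjugate: posterior is Inv-Gamma(α + n/2, β + Σ(xᵢ−μ)²/2).
Σ(xᵢ−μ)² = (-0.58)² + (0.14)² + (-0.29)² + (-2.23)² + (1.40)² + (-1.65)² = 10.0955.
Posterior: Inv-Gamma(4.8 + 6/2, 16.0 + 10.0955/2) = Inv-Gamma(7.80, 21.04775).
E[σ²|data] = β/(α−1) = 21.04775/6.80 = 3.0953.

3.0953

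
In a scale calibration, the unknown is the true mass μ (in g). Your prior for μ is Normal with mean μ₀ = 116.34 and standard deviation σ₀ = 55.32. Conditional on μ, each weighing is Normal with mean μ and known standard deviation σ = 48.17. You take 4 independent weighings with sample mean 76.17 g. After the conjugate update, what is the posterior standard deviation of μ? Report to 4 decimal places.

For Normal data with known variance σ², a Normal(μ₀, σ₀²) prior on μ is conjugate. Posterior precision = 1/σ₀² + n/σ²; posterior mean is the precision-weighted average of μ₀ and x̄.
σ₀² = 55.32² = 3060.3024, σ² = 48.17² = 2320.3489; σ² + n·σ₀² = 2320.3489 + 4·3060.3024 = 14561.5585.
Posterior precision = 1/σ₀² + n/σ² = 1/3060.3024 + 4/2320.3489 = (σ² + n·σ₀²)/(σ₀²σ²) = 14561.5585/(3060.3024·2320.3489); posterior variance σₙ² = σ₀²σ²/(σ² + n·σ₀²) = 3060.3024·2320.3489/14561.5585 = 487.651738.
Posterior SD = √σₙ² = √(3060.3024·2320.3489/14561.5585) = 22.0828.

22.0828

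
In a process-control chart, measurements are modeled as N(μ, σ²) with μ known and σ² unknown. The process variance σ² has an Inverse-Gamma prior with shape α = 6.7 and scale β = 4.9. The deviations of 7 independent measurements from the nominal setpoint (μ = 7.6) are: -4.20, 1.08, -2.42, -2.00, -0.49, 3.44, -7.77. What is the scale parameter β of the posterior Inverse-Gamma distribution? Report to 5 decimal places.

55.45470

With known mean μ and an Inverse-Gamma(α, β) prior on σ², the Normal likelihood is conjugate: posterior is Inv-Gamma(α + n/2, β + Σ(xᵢ−μ)²/2).
Σ(xᵢ−μ)² = (-4.20)² + (1.08)² + (-2.42)² + (-2.00)² + (-0.49)² + (3.44)² + (-7.77)² = 101.1094.
Posterior: Inv-Gamma(6.7 + 7/2, 4.9 + 101.1094/2) = Inv-Gamma(10.20, 55.45470).
Posterior β = 55.45470.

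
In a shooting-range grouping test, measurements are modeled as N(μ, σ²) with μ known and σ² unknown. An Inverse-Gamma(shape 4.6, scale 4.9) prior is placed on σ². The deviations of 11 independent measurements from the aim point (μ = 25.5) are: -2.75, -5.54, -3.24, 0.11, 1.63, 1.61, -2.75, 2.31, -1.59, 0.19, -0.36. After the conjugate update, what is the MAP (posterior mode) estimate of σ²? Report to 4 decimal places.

3.5768

With known mean μ and an Inverse-Gamma(α, β) prior on σ², the Normal likelihood is conjugate: posterior is Inv-Gamma(α + n/2, β + Σ(xᵢ−μ)²/2).
Σ(xᵢ−μ)² = (-2.75)² + (-5.54)² + (-3.24)² + (0.11)² + (1.63)² + (1.61)² + (-2.75)² + (2.31)² + (-1.59)² + (0.19)² + (-0.36)² = 69.6052.
Posterior: Inv-Gamma(4.6 + 11/2, 4.9 + 69.6052/2) = Inv-Gamma(10.10, 39.70260).
Mode = β/(α+1) = 39.70260/11.10 = 3.5768.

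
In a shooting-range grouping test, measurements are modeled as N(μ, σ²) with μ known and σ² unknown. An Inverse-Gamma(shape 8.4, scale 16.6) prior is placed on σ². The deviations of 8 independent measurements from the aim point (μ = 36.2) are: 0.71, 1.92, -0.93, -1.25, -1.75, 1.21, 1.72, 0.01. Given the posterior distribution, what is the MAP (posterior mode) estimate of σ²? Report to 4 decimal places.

With known mean μ and an Inverse-Gamma(α, β) prior on σ², the Normal likelihood is conjugate: posterior is Inv-Gamma(α + n/2, β + Σ(xᵢ−μ)²/2).
Σ(xᵢ−μ)² = (0.71)² + (1.92)² + (-0.93)² + (-1.25)² + (-1.75)² + (1.21)² + (1.72)² + (0.01)² = 14.1030.
Posterior: Inv-Gamma(8.4 + 8/2, 16.6 + 14.1030/2) = Inv-Gamma(12.40, 23.65150).
Mode = β/(α+1) = 23.65150/13.40 = 1.7650.

1.7650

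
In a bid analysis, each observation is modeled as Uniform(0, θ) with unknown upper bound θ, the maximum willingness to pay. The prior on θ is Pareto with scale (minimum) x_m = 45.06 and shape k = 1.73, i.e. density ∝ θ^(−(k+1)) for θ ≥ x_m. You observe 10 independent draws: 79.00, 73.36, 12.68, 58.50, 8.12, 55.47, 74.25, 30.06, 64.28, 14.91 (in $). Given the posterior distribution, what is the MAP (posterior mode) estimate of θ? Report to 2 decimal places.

79.00

A Pareto(scale x_m, shape k) prior on the upper bound θ of Uniform(0, θ) is conjugate: posterior is Pareto(max(x_m, max xᵢ), k + n).
Sample maximum = 79.00; prior scale x_m = 45.06 → posterior scale = max = 79.00.
Posterior shape = 1.73 + 10 = 11.73.
The Pareto density is decreasing on [x_m, ∞), so the mode is x_m = 79.00.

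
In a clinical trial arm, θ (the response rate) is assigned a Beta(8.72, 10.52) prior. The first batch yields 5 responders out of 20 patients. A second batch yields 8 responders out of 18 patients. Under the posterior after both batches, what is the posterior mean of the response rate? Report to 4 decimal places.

0.3795

The Beta prior is conjugate to a Binomial/Bernoulli likelihood; the update adds successes to α and failures to β.
After batch 1: Beta(8.72+5, 10.52+15) = Beta(13.72, 25.52).
After batch 2: Beta(13.72+8, 25.52+10) = Beta(21.72, 35.52).
Posterior mean = α/(α+β) = 21.72/57.24 = 0.3795.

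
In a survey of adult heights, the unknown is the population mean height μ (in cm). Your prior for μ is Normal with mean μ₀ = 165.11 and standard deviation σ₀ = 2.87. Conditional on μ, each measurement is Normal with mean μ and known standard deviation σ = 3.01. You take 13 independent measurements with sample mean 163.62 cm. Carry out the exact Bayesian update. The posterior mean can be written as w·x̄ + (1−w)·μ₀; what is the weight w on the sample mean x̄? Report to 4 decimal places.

For Normal data with known variance σ², a Normal(μ₀, σ₀²) prior on μ is conjugate. Posterior precision = 1/σ₀² + n/σ²; posterior mean is the precision-weighted average of μ₀ and x̄.
σ₀² = 2.87² = 8.2369, σ² = 3.01² = 9.0601. Prior precision 1/σ₀² = 1/8.2369; data precision n/σ² = 13/9.0601.
w = (n/σ²)/(1/σ₀² + n/σ²) = n·σ₀²/(σ² + n·σ₀²) = 13·8.2369/(9.0601 + 13·8.2369) = 107.0797/116.1398 = 0.9220.

0.9220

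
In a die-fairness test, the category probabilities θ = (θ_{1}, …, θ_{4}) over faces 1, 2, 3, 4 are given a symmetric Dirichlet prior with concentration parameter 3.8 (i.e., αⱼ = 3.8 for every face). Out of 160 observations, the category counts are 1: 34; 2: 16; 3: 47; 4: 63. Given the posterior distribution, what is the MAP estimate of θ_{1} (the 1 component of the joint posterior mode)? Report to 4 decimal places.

The Dirichlet prior is conjugate to the Multinomial likelihood: each posterior αⱼ = prior αⱼ + observed count nⱼ.
Posterior concentration: (37.8, 19.8, 50.8, 66.8), total = 175.2.
Joint mode component: (α_{1}−1)/(Σα−K) = 36.8/171.2 = 0.2150.

0.2150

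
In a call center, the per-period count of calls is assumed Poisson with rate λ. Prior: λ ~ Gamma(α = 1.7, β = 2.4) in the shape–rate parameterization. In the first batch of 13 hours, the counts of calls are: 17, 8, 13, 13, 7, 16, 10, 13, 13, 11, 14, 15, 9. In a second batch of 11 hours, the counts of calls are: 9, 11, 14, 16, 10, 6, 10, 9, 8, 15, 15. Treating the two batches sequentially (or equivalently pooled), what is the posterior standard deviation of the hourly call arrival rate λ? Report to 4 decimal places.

0.6380

With a Gamma(shape α, rate β) prior, the Poisson likelihood is conjugate: the posterior is Gamma(α + ΣXᵢ, β + n).
Batch 1: sum of counts S = 159 over n = 13 hours.
After batch 1: Gamma(α+S, β+n) = Gamma(1.7+159, 2.4+13) = Gamma(160.7, 15.4).
Batch 2: sum of counts S = 123 over n = 11 hours.
After batch 2: Gamma(α+S, β+n) = Gamma(160.7+123, 15.4+11) = Gamma(283.7, 26.4).
SD = √α/β = √283.7/26.4 = 0.6380.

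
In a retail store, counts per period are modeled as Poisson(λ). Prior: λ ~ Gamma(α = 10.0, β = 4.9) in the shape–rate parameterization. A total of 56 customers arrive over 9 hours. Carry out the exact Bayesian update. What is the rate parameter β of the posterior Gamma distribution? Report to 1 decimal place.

13.9

With a Gamma(shape α, rate β) prior, the Poisson likelihood is conjugate: the posterior is Gamma(α + ΣXᵢ, β + n).
Posterior: Gamma(α+S, β+n) = Gamma(10.0+56, 4.9+9) = Gamma(66.0, 13.9).
Posterior β = 13.9.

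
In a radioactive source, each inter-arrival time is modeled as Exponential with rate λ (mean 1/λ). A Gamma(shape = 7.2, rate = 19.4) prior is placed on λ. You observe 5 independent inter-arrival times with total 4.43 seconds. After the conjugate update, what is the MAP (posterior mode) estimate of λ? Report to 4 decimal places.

With a Gamma(shape α, rate β) prior on the exponential rate λ, the posterior after n observations with total T = Σxᵢ is Gamma(α+n, β+T).
Posterior: Gamma(7.2+5, 19.4+4.43) = Gamma(12.2, 23.83).
Mode = (α−1)/β = 0.4700.

0.4700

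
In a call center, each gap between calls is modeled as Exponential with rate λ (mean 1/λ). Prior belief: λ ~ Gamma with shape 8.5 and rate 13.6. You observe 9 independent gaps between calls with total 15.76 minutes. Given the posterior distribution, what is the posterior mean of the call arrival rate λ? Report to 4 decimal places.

With a Gamma(shape α, rate β) prior on the exponential rate λ, the posterior after n observations with total T = Σxᵢ is Gamma(α+n, β+T).
Posterior: Gamma(8.5+9, 13.6+15.76) = Gamma(17.5, 29.36).
Posterior mean of λ = α/β = 17.5/29.36 = 0.5960.

0.5960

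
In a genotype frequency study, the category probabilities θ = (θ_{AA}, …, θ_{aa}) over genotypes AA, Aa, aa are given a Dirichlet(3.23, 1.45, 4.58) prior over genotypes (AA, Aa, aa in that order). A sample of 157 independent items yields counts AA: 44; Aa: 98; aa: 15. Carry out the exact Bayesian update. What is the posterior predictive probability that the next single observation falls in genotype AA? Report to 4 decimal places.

The Dirichlet prior is conjugate to the Multinomial likelihood: each posterior αⱼ = prior αⱼ + observed count nⱼ.
Posterior concentration: (47.23, 99.45, 19.58), total = 166.26.
P(next = AA | data) = α_{AA}/Σα = 0.2841.

0.2841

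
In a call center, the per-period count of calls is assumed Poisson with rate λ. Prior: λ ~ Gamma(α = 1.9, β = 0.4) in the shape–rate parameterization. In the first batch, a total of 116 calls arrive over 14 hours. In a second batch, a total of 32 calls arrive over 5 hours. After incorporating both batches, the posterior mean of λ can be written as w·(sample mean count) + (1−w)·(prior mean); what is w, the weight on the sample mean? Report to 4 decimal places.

0.9794

With a Gamma(shape α, rate β) prior, the Poisson likelihood is conjugate: the posterior is Gamma(α + ΣXᵢ, β + n).
Total number of hours: n = 14 + 5 = 19.
Posterior mean = (α₀+S)/(β₀+n) = [n/(β₀+n)]·(S/n) + [β₀/(β₀+n)]·(α₀/β₀), so only n and β₀ enter the weight.
Weight on data w = n/(β₀+n) = 19/(0.4+19) = 19/19.4 = 0.9794.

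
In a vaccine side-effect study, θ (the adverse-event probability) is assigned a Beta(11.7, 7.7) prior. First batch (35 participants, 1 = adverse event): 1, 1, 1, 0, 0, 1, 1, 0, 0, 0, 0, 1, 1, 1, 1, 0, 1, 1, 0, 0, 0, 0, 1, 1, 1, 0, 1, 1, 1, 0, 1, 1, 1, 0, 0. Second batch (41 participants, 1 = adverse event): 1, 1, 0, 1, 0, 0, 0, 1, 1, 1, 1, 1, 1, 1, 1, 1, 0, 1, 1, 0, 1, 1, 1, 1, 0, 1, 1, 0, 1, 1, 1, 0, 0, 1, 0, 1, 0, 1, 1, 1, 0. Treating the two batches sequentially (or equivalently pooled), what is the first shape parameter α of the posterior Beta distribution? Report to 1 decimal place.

59.7

The Beta prior is conjugate to a Binomial/Bernoulli likelihood; the update adds successes to α and failures to β.
After batch 1: Beta(11.7+20, 7.7+15) = Beta(31.7, 22.7).
After batch 2: Beta(31.7+28, 22.7+13) = Beta(59.7, 35.7).
Posterior α = 59.7.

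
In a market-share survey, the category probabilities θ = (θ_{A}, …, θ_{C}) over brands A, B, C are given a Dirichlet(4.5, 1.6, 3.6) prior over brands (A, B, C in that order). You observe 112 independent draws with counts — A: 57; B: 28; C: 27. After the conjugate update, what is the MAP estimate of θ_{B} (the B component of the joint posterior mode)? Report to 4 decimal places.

The Dirichlet prior is conjugate to the Multinomial likelihood: each posterior αⱼ = prior αⱼ + observed count nⱼ.
Posterior concentration: (61.5, 29.6, 30.6), total = 121.7.
Joint mode component: (α_{B}−1)/(Σα−K) = 28.6/118.7 = 0.2409.

0.2409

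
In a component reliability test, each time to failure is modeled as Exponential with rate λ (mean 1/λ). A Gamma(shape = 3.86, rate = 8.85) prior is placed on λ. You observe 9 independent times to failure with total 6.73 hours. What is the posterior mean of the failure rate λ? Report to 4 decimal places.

0.8254

With a Gamma(shape α, rate β) prior on the exponential rate λ, the posterior after n observations with total T = Σxᵢ is Gamma(α+n, β+T).
Posterior: Gamma(3.86+9, 8.85+6.73) = Gamma(12.86, 15.58).
Posterior mean of λ = α/β = 12.86/15.58 = 0.8254.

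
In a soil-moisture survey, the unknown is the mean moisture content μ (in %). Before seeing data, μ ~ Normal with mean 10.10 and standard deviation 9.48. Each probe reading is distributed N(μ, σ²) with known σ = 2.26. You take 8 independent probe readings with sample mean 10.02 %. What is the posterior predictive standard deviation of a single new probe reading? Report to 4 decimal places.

2.3962

For Normal data with known variance σ², a Normal(μ₀, σ₀²) prior on μ is conjugate. Posterior precision = 1/σ₀² + n/σ²; posterior mean is the precision-weighted average of μ₀ and x̄.
σ₀² = 9.48² = 89.8704, σ² = 2.26² = 5.1076; σ² + n·σ₀² = 5.1076 + 8·89.8704 = 724.0708.
Posterior precision = 1/σ₀² + n/σ² = 1/89.8704 + 8/5.1076 = (σ² + n·σ₀²)/(σ₀²σ²) = 724.0708/(89.8704·5.1076); posterior variance σₙ² = σ₀²σ²/(σ² + n·σ₀²) = 89.8704·5.1076/724.0708 = 0.633946.
Predictive variance for one new observation = σₙ² + σ² = 89.8704·5.1076/724.0708 + 5.1076 = σ²·(σ₀² + 724.0708)/724.0708 = 5.1076·813.9412/724.0708 = 5.741546; SD = √(5.1076·813.9412/724.0708) = 2.3962.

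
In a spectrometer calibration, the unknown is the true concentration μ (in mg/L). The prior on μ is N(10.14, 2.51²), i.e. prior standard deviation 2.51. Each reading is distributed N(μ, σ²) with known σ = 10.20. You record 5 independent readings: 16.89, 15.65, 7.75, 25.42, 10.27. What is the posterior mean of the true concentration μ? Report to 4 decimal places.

For Normal data with known variance σ², a Normal(μ₀, σ₀²) prior on μ is conjugate. Posterior precision = 1/σ₀² + n/σ²; posterior mean is the precision-weighted average of μ₀ and x̄.
Σxᵢ = 16.89 + 15.65 + 7.75 + 25.42 + 10.27 = 75.98, so n·x̄ = 75.98.
σ₀² = 2.51² = 6.3001, σ² = 10.20² = 104.04; σ² + n·σ₀² = 104.04 + 5·6.3001 = 135.5405.
Posterior mean = (μ₀/σ₀² + n·x̄/σ²)/(1/σ₀² + n/σ²) = (σ²·μ₀ + σ₀²·n·x̄)/(σ² + n·σ₀²) = (104.04·10.14 + 6.3001·75.98)/135.5405 = 1533.647198/135.5405 = 11.3150.

11.3150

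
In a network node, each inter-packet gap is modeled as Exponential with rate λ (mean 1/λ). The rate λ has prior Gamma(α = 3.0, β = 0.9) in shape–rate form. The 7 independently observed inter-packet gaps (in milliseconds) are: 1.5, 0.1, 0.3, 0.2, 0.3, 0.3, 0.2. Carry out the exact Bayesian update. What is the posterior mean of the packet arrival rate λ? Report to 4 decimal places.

With a Gamma(shape α, rate β) prior on the exponential rate λ, the posterior after n observations with total T = Σxᵢ is Gamma(α+n, β+T).
Sum of observations T = 2.9 milliseconds; n = 7.
Posterior: Gamma(3.0+7, 0.9+2.9) = Gamma(10.0, 3.8).
Posterior mean of λ = α/β = 10.0/3.8 = 2.6316.

2.6316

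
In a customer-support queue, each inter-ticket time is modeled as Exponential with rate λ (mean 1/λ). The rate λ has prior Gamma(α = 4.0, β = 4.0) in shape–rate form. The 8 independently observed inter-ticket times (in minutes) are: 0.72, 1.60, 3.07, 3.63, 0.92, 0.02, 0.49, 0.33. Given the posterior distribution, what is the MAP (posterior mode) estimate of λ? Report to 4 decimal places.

0.7442

With a Gamma(shape α, rate β) prior on the exponential rate λ, the posterior after n observations with total T = Σxᵢ is Gamma(α+n, β+T).
Sum of observations T = 10.78 minutes; n = 8.
Posterior: Gamma(4.0+8, 4.0+10.78) = Gamma(12.0, 14.78).
Mode = (α−1)/β = 0.7442.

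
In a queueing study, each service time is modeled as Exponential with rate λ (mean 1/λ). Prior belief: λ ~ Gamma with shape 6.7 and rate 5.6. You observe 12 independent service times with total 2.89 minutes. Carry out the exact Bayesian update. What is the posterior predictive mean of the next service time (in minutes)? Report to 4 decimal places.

With a Gamma(shape α, rate β) prior on the exponential rate λ, the posterior after n observations with total T = Σxᵢ is Gamma(α+n, β+T).
Posterior: Gamma(6.7+12, 5.6+2.89) = Gamma(18.7, 8.49).
The predictive distribution for the next observation is Lomax; its mean is β/(α−1) = 8.49/17.7 = 0.4797.

0.4797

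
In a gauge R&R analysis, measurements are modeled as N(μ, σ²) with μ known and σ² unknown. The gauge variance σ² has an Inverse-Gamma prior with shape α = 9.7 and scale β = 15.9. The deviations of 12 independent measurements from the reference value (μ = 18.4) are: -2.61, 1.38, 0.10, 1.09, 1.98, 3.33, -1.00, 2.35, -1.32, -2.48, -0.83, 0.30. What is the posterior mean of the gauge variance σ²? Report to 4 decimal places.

With known mean μ and an Inverse-Gamma(α, β) prior on σ², the Normal likelihood is conjugate: posterior is Inv-Gamma(α + n/2, β + Σ(xᵢ−μ)²/2).
Σ(xᵢ−μ)² = (-2.61)² + (1.38)² + (0.10)² + (1.09)² + (1.98)² + (3.33)² + (-1.00)² + (2.35)² + (-1.32)² + (-2.48)² + (-0.83)² + (0.30)² = 40.1181.
Posterior: Inv-Gamma(9.7 + 12/2, 15.9 + 40.1181/2) = Inv-Gamma(15.70, 35.95905).
E[σ²|data] = β/(α−1) = 35.95905/14.70 = 2.4462.

2.4462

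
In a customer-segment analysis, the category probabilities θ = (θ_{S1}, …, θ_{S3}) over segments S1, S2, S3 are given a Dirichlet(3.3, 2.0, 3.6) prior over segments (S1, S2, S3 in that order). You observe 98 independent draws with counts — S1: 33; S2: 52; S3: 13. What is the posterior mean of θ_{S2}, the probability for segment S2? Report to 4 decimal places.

The Dirichlet prior is conjugate to the Multinomial likelihood: each posterior αⱼ = prior αⱼ + observed count nⱼ.
Posterior concentration: (36.3, 54.0, 16.6), total = 106.9.
E[θ_{S2}|data] = α_{S2}/Σα = 54.0/106.9 = 0.5051.

0.5051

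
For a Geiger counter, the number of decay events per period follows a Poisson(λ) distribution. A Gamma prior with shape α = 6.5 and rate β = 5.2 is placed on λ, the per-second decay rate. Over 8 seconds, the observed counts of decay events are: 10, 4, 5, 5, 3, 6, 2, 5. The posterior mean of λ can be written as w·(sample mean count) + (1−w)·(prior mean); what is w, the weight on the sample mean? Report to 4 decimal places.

With a Gamma(shape α, rate β) prior, the Poisson likelihood is conjugate: the posterior is Gamma(α + ΣXᵢ, β + n).
Posterior mean = (α₀+S)/(β₀+n) = [n/(β₀+n)]·(S/n) + [β₀/(β₀+n)]·(α₀/β₀), so only n and β₀ enter the weight.
Weight on data w = n/(β₀+n) = 8/(5.2+8) = 8/13.2 = 0.6061.

0.6061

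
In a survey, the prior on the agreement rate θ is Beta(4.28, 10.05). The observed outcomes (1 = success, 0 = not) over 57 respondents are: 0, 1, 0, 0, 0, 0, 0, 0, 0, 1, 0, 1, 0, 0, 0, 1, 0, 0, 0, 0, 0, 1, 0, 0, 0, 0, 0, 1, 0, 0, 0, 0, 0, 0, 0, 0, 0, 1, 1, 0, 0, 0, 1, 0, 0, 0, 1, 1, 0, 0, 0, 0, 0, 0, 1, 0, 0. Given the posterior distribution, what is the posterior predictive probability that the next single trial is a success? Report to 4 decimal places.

The Beta prior is conjugate to a Binomial/Bernoulli likelihood; the update adds successes to α and failures to β.
Posterior: Beta(α+k, β+n−k) = Beta(4.28+12, 10.05+45) = Beta(16.28, 55.05).
For a single future Bernoulli trial, P(success | data) = α/(α+β) = 0.2282.

0.2282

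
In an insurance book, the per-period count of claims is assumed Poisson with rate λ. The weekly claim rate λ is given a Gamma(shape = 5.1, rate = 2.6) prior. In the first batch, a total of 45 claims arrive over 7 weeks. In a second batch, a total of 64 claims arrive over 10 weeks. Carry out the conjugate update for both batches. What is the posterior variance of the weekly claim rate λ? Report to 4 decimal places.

0.2970

With a Gamma(shape α, rate β) prior, the Poisson likelihood is conjugate: the posterior is Gamma(α + ΣXᵢ, β + n).
After batch 1: Gamma(α+S, β+n) = Gamma(5.1+45, 2.6+7) = Gamma(50.1, 9.6).
After batch 2: Gamma(α+S, β+n) = Gamma(50.1+64, 9.6+10) = Gamma(114.1, 19.6).
Var = α/β² = 114.1/19.6² = 0.2970.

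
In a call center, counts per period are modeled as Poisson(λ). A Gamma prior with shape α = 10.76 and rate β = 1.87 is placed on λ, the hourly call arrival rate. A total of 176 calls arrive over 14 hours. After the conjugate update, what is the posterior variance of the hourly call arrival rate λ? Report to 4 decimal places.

With a Gamma(shape α, rate β) prior, the Poisson likelihood is conjugate: the posterior is Gamma(α + ΣXᵢ, β + n).
Posterior: Gamma(α+S, β+n) = Gamma(10.76+176, 1.87+14) = Gamma(186.76, 15.87).
Var = α/β² = 186.76/15.87² = 0.7415.

0.7415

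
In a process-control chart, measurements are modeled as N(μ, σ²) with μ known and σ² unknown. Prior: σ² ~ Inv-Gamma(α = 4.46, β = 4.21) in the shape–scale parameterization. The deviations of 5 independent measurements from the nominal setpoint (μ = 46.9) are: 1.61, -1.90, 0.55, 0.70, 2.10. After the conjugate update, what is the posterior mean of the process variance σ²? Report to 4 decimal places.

1.6631

With known mean μ and an Inverse-Gamma(α, β) prior on σ², the Normal likelihood is conjugate: posterior is Inv-Gamma(α + n/2, β + Σ(xᵢ−μ)²/2).
Σ(xᵢ−μ)² = (1.61)² + (-1.90)² + (0.55)² + (0.70)² + (2.10)² = 11.4046.
Posterior: Inv-Gamma(4.46 + 5/2, 4.21 + 11.4046/2) = Inv-Gamma(6.96, 9.91230).
E[σ²|data] = β/(α−1) = 9.91230/5.96 = 1.6631.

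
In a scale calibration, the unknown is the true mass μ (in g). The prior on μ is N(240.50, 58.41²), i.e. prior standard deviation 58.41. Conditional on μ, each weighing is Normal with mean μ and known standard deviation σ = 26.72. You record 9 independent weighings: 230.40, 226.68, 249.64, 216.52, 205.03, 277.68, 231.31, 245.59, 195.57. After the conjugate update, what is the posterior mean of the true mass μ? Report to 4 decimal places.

231.1529

For Normal data with known variance σ², a Normal(μ₀, σ₀²) prior on μ is conjugate. Posterior precision = 1/σ₀² + n/σ²; posterior mean is the precision-weighted average of μ₀ and x̄.
Σxᵢ = 230.40 + 226.68 + 249.64 + 216.52 + 205.03 + 277.68 + 231.31 + 245.59 + 195.57 = 2078.42, so n·x̄ = 2078.42.
σ₀² = 58.41² = 3411.7281, σ² = 26.72² = 713.9584; σ² + n·σ₀² = 713.9584 + 9·3411.7281 = 31419.5113.
Posterior mean = (μ₀/σ₀² + n·x̄/σ²)/(1/σ₀² + n/σ²) = (σ²·μ₀ + σ₀²·n·x̄)/(σ² + n·σ₀²) = (713.9584·240.50 + 3411.7281·2078.42)/31419.5113 = 7262710.912802/31419.5113 = 231.1529.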